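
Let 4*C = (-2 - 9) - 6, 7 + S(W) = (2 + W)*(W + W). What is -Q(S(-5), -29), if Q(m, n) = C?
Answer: 17/4 ≈ 4.2500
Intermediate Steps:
S(W) = -7 + 2*W*(2 + W) (S(W) = -7 + (2 + W)*(W + W) = -7 + (2 + W)*(2*W) = -7 + 2*W*(2 + W))
C = -17/4 (C = ((-2 - 9) - 6)/4 = (-11 - 6)/4 = (1/4)*(-17) = -17/4 ≈ -4.2500)
Q(m, n) = -17/4
-Q(S(-5), -29) = -1*(-17/4) = 17/4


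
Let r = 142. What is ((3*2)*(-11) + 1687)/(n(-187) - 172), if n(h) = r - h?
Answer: 1621/157 ≈ 10.325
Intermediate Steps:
n(h) = 142 - h
((3*2)*(-11) + 1687)/(n(-187) - 172) = ((3*2)*(-11) + 1687)/((142 - 1*(-187)) - 172) = (6*(-11) + 1687)/((142 + 187) - 172) = (-66 + 1687)/(329 - 172) = 1621/157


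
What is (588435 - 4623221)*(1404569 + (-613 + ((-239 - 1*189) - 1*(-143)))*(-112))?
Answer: -6072937973970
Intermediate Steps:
(588435 - 4623221)*(1404569 + (-613 + ((-239 - 1*189) - 1*(-143)))*(-112)) = -4034786*(1404569 + (-613 + ((-239 - 189) + 143))*(-112)) = -4034786*(1404569 + (-613 + (-428 + 143))*(-112)) = -4034786*(1404569 + (-613 - 285)*(-112)) = -4034786*(1404569 - 898*(-112)) = -4034786*(1404569 + 100576) = -4034786*1505145 = -6072937973970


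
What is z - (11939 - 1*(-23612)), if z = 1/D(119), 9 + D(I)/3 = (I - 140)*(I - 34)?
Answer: -191335483/5382 ≈ -35551.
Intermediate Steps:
D(I) = -27 + 3*(-140 + I)*(-34 + I) (D(I) = -27 + 3*((I - 140)*(I - 34)) = -27 + 3*((-140 + I)*(-34 + I)) = -27 + 3*(-140 + I)*(-34 + I))
z = -1/5382 (z = 1/(14253 - 522*119 + 3*119**2) = 1/(14253 - 62118 + 3*14161) = 1/(14253 - 62118 + 42483) = 1/(-5382) = -1/5382 ≈ -0.00018580)
z - (11939 - 1*(-23612)) = -1/5382 - (11939 - 1*(-23612)) = -1/5382 - (11939 + 23612) = -1/5382 - 1*35551 = -1/5382 - 35551 = -191335483/5382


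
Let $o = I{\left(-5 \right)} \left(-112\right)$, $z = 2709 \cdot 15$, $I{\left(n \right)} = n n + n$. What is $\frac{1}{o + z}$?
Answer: $\frac{1}{38395} \approx 2.6045 \cdot 10^{-5}$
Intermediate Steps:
$I{\left(n \right)} = n + n^{2}$ ($I{\left(n \right)} = n^{2} + n = n + n^{2}$)
$z = 40635$
$o = -2240$ ($o = - 5 \left(1 - 5\right) \left(-112\right) = \left(-5\right) \left(-4\right) \left(-112\right) = 20 \left(-112\right) = -2240$)
$\frac{1}{o + z} = \frac{1}{-2240 + 40635} = \frac{1}{38395}$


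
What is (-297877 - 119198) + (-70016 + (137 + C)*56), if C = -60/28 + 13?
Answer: -478811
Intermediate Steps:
C = 76/7 (C = -60*1/28 + 13 = -15/7 + 13 = 76/7 ≈ 10.857)
(-297877 - 119198) + (-70016 + (137 + C)*56) = (-297877 - 119198) + (-70016 + (137 + 76/7)*56) = -417075 + (-70016 + (1035/7)*56) = -417075 + (-70016 + 8280) = -417075 - 61736 = -478811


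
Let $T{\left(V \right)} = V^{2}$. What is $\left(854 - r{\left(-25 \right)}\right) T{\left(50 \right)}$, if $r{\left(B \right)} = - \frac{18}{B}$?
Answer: $2133200$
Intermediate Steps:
$\left(854 - r{\left(-25 \right)}\right) T{\left(50 \right)} = \left(854 - - \frac{18}{-25}\right) 50^{2} = \left(854 - \left(-18\right) \left(- \frac{1}{25}\right)\right) 2500 = \left(854 - \frac{18}{25}\right) 2500 = \frac{21332}{25} \cdot 2500 = 2133200$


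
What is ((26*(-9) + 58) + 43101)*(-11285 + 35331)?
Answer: 1032174550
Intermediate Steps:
((26*(-9) + 58) + 43101)*(-11285 + 35331) = ((-234 + 58) + 43101)*24046 = (-176 + 43101)*24046 = 42925*24046 = 1032174550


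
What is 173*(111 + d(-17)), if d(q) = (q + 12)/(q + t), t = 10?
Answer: 135286/7 ≈ 19327.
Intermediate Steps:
d(q) = (12 + q)/(10 + q) (d(q) = (q + 12)/(q + 10) = (12 + q)/(10 + q))
173*(111 + d(-17)) = 173*(111 + (12 - 17)/(10 - 17)) = 173*(111 - 5/(-7)) = 173*(111 - ⅐*(-5)) = 173*(111 + 5/7) = 173*(782/7) = 135286/7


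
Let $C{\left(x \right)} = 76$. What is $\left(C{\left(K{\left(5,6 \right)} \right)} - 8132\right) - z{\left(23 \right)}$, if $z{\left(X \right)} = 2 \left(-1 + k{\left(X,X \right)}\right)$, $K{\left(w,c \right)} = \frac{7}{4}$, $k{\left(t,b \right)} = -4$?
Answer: $-8046$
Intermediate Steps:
$K{\left(w,c \right)} = \frac{7}{4}$ ($K{\left(w,c \right)} = 7 \cdot \frac{1}{4} = \frac{7}{4}$)
$z{\left(X \right)} = -10$ ($z{\left(X \right)} = 2 \left(-1 - 4\right) = 2 \left(-5\right) = -10$)
$\left(C{\left(K{\left(5,6 \right)} \right)} - 8132\right) - z{\left(23 \right)} = \left(76 - 8132\right) - -10 = -8056 + 10 = -8046$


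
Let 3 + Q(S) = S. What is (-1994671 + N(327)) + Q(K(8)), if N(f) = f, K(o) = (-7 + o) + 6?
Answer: -1994340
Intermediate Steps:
K(o) = -1 + o
Q(S) = -3 + S
(-1994671 + N(327)) + Q(K(8)) = (-1994671 + 327) + (-3 + (-1 + 8)) = -1994344 + (-3 + 7) = -1994344 + 4 = -1994340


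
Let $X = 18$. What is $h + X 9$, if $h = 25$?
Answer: $187$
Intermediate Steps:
$h + X 9 = 25 + 18 \cdot 9 = 25 + 162 = 187$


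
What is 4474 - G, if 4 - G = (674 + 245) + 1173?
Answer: 6562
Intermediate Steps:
G = -2088 (G = 4 - ((674 + 245) + 1173) = 4 - (919 + 1173) = 4 - 1*2092 = 4 - 2092 = -2088)
4474 - G = 4474 - 1*(-2088) = 4474 + 2088 = 6562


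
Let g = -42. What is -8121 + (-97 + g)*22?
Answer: -11179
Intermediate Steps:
-8121 + (-97 + g)*22 = -8121 + (-97 - 42)*22 = -8121 - 139*22 = -8121 - 3058 = -11179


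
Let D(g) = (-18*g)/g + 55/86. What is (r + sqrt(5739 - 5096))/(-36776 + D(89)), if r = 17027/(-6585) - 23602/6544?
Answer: 5737142947/34088428870740 - 86*sqrt(643)/3164229 ≈ -0.00052088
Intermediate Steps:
r = -133421929/21546120 (r = 17027*(-1/6585) - 23602*1/6544 = -17027/6585 - 11801/3272 = -133421929/21546120 ≈ -6.1924)
D(g) = -1493/86 (D(g) = -18 + 55*(1/86) = -18 + 55/86 = -1493/86)
(r + sqrt(5739 - 5096))/(-36776 + D(89)) = (-133421929/21546120 + sqrt(5739 - 5096))/(-36776 - 1493/86) = (-133421929/21546120 + sqrt(643))/(-3164229/86) = (-133421929/21546120 + sqrt(643))*(-86/3164229) = 5737142947/34088428870740 - 86*sqrt(643)/3164229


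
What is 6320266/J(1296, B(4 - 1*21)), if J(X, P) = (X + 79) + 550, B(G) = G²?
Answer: 6320266/1925 ≈ 3283.3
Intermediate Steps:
J(X, P) = 629 + X (J(X, P) = (79 + X) + 550 = 629 + X)
6320266/J(1296, B(4 - 1*21)) = 6320266/(629 + 1296) = 6320266/1925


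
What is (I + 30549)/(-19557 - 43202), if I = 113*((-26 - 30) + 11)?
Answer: -25464/62759 ≈ -0.40574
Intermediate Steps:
I = -5085 (I = 113*(-56 + 11) = 113*(-45) = -5085)
(I + 30549)/(-19557 - 43202) = (-5085 + 30549)/(-19557 - 43202) = 25464/(-62759) = 25464*(-1/62759) = -25464/62759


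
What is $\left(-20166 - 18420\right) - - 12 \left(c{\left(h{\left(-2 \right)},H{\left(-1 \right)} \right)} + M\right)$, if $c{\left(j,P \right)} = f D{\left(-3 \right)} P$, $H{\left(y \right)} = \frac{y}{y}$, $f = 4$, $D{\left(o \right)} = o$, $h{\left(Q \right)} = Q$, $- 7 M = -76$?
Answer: $- \frac{270198}{7} \approx -38600.0$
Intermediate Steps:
$M = \frac{76}{7}$ ($M = \left(- \frac{1}{7}\right) \left(-76\right) = \frac{76}{7} \approx 10.857$)
$H{\left(y \right)} = 1$
$c{\left(j,P \right)} = - 12 P$ ($c{\left(j,P \right)} = 4 \left(-3\right) P = - 12 P$)
$\left(-20166 - 18420\right) - - 12 \left(c{\left(h{\left(-2 \right)},H{\left(-1 \right)} \right)} + M\right) = \left(-20166 - 18420\right) - - 12 \left(\left(-12\right) 1 + \frac{76}{7}\right) = \left(-20166 - 18420\right) - - 12 \left(-12 + \frac{76}{7}\right) = -38586 - \left(-12\right) \left(- \frac{8}{7}\right) = -38586 - \frac{96}{7} = - \frac{270198}{7}$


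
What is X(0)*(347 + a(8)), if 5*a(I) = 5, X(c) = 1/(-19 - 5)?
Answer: -29/2 ≈ -14.500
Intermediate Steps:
X(c) = -1/24 (X(c) = 1/(-24) = -1/24)
a(I) = 1 (a(I) = (⅕)*5 = 1)
X(0)*(347 + a(8)) = -(347 + 1)/24 = -1/24*348 = -29/2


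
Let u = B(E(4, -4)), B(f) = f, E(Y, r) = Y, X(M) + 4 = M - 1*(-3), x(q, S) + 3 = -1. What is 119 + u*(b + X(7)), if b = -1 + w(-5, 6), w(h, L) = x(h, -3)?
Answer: 123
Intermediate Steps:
x(q, S) = -4 (x(q, S) = -3 - 1 = -4)
X(M) = -1 + M (X(M) = -4 + (M - 1*(-3)) = -4 + (M + 3) = -4 + (3 + M) = -1 + M)
w(h, L) = -4
b = -5 (b = -1 - 4 = -5)
u = 4
119 + u*(b + X(7)) = 119 + 4*(-5 + (-1 + 7)) = 119 + 4*(-5 + 6) = 119 + 4*1 = 119 + 4 = 123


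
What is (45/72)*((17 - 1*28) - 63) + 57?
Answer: 43/4 ≈ 10.750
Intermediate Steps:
(45/72)*((17 - 1*28) - 63) + 57 = (45*(1/72))*((17 - 28) - 63) + 57 = 5*(-11 - 63)/8 + 57 = (5/8)*(-74) + 57 = -185/4 + 57 = 43/4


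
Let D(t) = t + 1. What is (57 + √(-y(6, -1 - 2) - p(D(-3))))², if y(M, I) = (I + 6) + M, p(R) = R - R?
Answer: 3240 + 342*I ≈ 3240.0 + 342.0*I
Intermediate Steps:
D(t) = 1 + t
p(R) = 0
y(M, I) = 6 + I + M (y(M, I) = (6 + I) + M = 6 + I + M)
(57 + √(-y(6, -1 - 2) - p(D(-3))))² = (57 + √(-(6 + (-1 - 2) + 6) - 1*0))² = (57 + √(-(6 - 3 + 6) + 0))² = (57 + √(-1*9 + 0))² = (57 + √(-9 + 0))² = (57 + √(-9))² = (57 + 3*I)²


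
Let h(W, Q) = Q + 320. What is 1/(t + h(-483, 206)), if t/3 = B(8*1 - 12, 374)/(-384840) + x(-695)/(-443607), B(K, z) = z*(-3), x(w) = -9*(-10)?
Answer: 3161439220/1662942757023 ≈ 0.0019011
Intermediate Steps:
x(w) = 90
B(K, z) = -3*z
h(W, Q) = 320 + Q
t = 25727303/3161439220 (t = 3*(-3*374/(-384840) + 90/(-443607)) = 3*(-1122*(-1/384840) + 90*(-1/443607)) = 3*(187/64140 - 30/147869) = 3*(25727303/9484317660) = 25727303/3161439220 ≈ 0.0081379)
1/(t + h(-483, 206)) = 1/(25727303/3161439220 + (320 + 206)) = 1/(25727303/3161439220 + 526) = 1/(1662942757023/3161439220) = 3161439220/1662942757023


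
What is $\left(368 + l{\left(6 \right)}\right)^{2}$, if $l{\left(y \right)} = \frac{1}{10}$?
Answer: $\frac{13549761}{100} \approx 1.355 \cdot 10^{5}$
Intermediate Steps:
$l{\left(y \right)} = \frac{1}{10}$
$\left(368 + l{\left(6 \right)}\right)^{2} = \left(368 + \frac{1}{10}\right)^{2} = \left(\frac{3681}{10}\right)^{2} = \frac{13549761}{100}$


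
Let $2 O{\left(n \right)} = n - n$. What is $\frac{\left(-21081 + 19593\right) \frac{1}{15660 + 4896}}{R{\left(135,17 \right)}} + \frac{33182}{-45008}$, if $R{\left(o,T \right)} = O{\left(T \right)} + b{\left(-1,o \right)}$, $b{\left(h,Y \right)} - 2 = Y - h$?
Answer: $- \frac{1962401675}{2659905288} \approx -0.73777$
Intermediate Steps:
$b{\left(h,Y \right)} = 2 + Y - h$ ($b{\left(h,Y \right)} = 2 + \left(Y - h\right) = 2 + Y - h$)
$O{\left(n \right)} = 0$ ($O{\left(n \right)} = \frac{n - n}{2} = \frac{1}{2} \cdot 0 = 0$)
$R{\left(o,T \right)} = 3 + o$ ($R{\left(o,T \right)} = 0 + \left(2 + o - -1\right) = 0 + \left(2 + o + 1\right) = 0 + \left(3 + o\right) = 3 + o$)
$\frac{\left(-21081 + 19593\right) \frac{1}{15660 + 4896}}{R{\left(135,17 \right)}} + \frac{33182}{-45008} = \frac{\left(-21081 + 19593\right) \frac{1}{15660 + 4896}}{3 + 135} + \frac{33182}{-45008} = \frac{\left(-1488\right) \frac{1}{20556}}{138} + 33182 \left(- \frac{1}{45008}\right) = \left(-1488\right) \frac{1}{20556} \cdot \frac{1}{138} - \frac{16591}{22504} = \left(- \frac{124}{1713}\right) \frac{1}{138} - \frac{16591}{22504} = - \frac{62}{118197} - \frac{16591}{22504} = - \frac{1962401675}{2659905288}$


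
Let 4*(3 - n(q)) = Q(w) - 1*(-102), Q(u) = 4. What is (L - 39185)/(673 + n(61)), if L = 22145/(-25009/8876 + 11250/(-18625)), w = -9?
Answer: -137737674310/1959403373 ≈ -70.296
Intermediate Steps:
L = -29287293980/4525181 (L = 22145/(-25009*1/8876 + 11250*(-1/18625)) = 22145/(-25009/8876 - 90/149) = 22145/(-4525181/1322524) = 22145*(-1322524/4525181) = -29287293980/4525181 ≈ -6472.1)
n(q) = -47/2 (n(q) = 3 - (4 - 1*(-102))/4 = 3 - (4 + 102)/4 = 3 - 1/4*106 = 3 - 53/2 = -47/2)
(L - 39185)/(673 + n(61)) = (-29287293980/4525181 - 39185)/(673 - 47/2) = -206606511465/(4525181*1299/2) = -206606511465/4525181*2/1299 = -137737674310/1959403373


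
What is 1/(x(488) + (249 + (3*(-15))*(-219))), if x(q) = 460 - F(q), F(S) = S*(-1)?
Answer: 1/11052 ≈ 9.0481e-5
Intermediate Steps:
F(S) = -S
x(q) = 460 + q (x(q) = 460 - (-1)*q = 460 + q)
1/(x(488) + (249 + (3*(-15))*(-219))) = 1/((460 + 488) + (249 + (3*(-15))*(-219))) = 1/(948 + (249 - 45*(-219))) = 1/(948 + (249 + 9855)) = 1/(948 + 10104) = 1/11052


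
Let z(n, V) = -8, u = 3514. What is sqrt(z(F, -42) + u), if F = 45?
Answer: sqrt(3506) ≈ 59.211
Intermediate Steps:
sqrt(z(F, -42) + u) = sqrt(-8 + 3514) = sqrt(3506)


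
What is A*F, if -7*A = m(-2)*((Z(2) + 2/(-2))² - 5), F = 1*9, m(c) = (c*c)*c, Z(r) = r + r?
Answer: 288/7 ≈ 41.143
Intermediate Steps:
Z(r) = 2*r
m(c) = c³ (m(c) = c²*c = c³)
F = 9
A = 32/7 (A = -(-2)³*((2*2 + 2/(-2))² - 5)/7 = -(-8)*((4 + 2*(-½))² - 5)/7 = -(-8)*((4 - 1)² - 5)/7 = -(-8)*(3² - 5)/7 = -(-8)*(9 - 5)/7 = -(-8)*4/7 = -⅐*(-32) = 32/7 ≈ 4.5714)
A*F = (32/7)*9 = 288/7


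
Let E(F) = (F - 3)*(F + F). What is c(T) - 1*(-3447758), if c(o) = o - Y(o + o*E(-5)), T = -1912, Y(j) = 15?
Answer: 3445831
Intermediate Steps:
E(F) = 2*F*(-3 + F) (E(F) = (-3 + F)*(2*F) = 2*F*(-3 + F))
c(o) = -15 + o (c(o) = o - 1*15 = o - 15 = -15 + o)
c(T) - 1*(-3447758) = (-15 - 1912) - 1*(-3447758) = -1927 + 3447758 = 3445831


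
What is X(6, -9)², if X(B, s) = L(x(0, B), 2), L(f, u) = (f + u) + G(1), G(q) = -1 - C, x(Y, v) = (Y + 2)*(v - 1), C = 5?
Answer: 36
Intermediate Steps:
x(Y, v) = (-1 + v)*(2 + Y) (x(Y, v) = (2 + Y)*(-1 + v) = (-1 + v)*(2 + Y))
G(q) = -6 (G(q) = -1 - 1*5 = -1 - 5 = -6)
L(f, u) = -6 + f + u (L(f, u) = (f + u) - 6 = -6 + f + u)
X(B, s) = -6 + 2*B (X(B, s) = -6 + (-2 - 1*0 + 2*B + 0*B) + 2 = -6 + (-2 + 0 + 2*B + 0) + 2 = -6 + (-2 + 2*B) + 2 = -6 + 2*B)
X(6, -9)² = (-6 + 2*6)² = (-6 + 12)² = 6² = 36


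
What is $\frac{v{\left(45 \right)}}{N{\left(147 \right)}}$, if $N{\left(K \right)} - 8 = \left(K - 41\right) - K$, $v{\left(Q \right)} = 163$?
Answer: $- \frac{163}{33} \approx -4.9394$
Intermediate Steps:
$N{\left(K \right)} = -33$ ($N{\left(K \right)} = 8 + \left(\left(K - 41\right) - K\right) = 8 + \left(\left(-41 + K\right) - K\right) = 8 - 41 = -33$)
$\frac{v{\left(45 \right)}}{N{\left(147 \right)}} = \frac{163}{-33} = 163 \left(- \frac{1}{33}\right) = - \frac{163}{33}$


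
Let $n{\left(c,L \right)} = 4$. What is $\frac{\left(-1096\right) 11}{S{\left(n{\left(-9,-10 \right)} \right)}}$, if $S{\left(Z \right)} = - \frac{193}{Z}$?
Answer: $\frac{48224}{193} \approx 249.87$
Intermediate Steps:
$\frac{\left(-1096\right) 11}{S{\left(n{\left(-9,-10 \right)} \right)}} = \frac{\left(-1096\right) 11}{\left(-193\right) \frac{1}{4}} = - \frac{12056}{\left(-193\right) \frac{1}{4}} = - \frac{12056}{- \frac{193}{4}} = \left(-12056\right) \left(- \frac{4}{193}\right) = \frac{48224}{193}$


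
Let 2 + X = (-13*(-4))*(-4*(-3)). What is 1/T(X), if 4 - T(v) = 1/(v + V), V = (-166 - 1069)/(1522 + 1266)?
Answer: 1732901/6928816 ≈ 0.25010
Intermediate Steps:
V = -1235/2788 ≈ -0.44297
X = 622 (X = -2 + (-13*(-4))*(-4*(-3)) = -2 + 52*12 = -2 + 624 = 622)
T(v) = 4 - 1/(-1235/2788 + v) (T(v) = 4 - 1/(v - 1235/2788) = 4 - 1/(-1235/2788 + v))
1/T(X) = 1/(16*(-483 + 697*622)/(-1235 + 2788*622)) = 1/(16*(-483 + 433534)/(-1235 + 1734136)) = 1/(16*433051/1732901) = 1/(16*(1/1732901)*433051) = 1/(6928816/1732901) = 1732901/6928816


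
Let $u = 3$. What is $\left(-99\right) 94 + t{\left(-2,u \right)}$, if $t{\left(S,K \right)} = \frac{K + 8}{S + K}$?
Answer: $-9295$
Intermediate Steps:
$t{\left(S,K \right)} = \frac{8 + K}{K + S}$
$\left(-99\right) 94 + t{\left(-2,u \right)} = \left(-99\right) 94 + \frac{8 + 3}{3 - 2} = -9306 + 1^{-1} \cdot 11 = -9306 + 1 \cdot 11 = -9306 + 11 = -9295$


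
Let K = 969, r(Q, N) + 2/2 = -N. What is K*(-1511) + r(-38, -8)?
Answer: -1464152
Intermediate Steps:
r(Q, N) = -1 - N
K*(-1511) + r(-38, -8) = 969*(-1511) + (-1 - 1*(-8)) = -1464159 + (-1 + 8) = -1464159 + 7 = -1464152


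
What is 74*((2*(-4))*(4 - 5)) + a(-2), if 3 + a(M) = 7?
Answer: 596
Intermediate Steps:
a(M) = 4 (a(M) = -3 + 7 = 4)
74*((2*(-4))*(4 - 5)) + a(-2) = 74*((2*(-4))*(4 - 5)) + 4 = 74*(-8*(-1)) + 4 = 74*8 + 4 = 592 + 4 = 596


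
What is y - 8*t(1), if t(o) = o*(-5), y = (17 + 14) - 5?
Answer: 66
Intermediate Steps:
y = 26 (y = 31 - 5 = 26)
t(o) = -5*o
y - 8*t(1) = 26 - (-40) = 26 - 8*(-5) = 26 + 40 = 66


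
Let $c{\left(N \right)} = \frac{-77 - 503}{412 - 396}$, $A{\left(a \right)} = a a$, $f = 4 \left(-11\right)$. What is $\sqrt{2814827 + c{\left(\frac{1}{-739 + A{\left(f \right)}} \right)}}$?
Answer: $\frac{\sqrt{11259163}}{2} \approx 1677.7$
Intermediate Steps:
$f = -44$
$A{\left(a \right)} = a^{2}$
$c{\left(N \right)} = - \frac{145}{4}$ ($c{\left(N \right)} = - \frac{580}{16} = \left(-580\right) \frac{1}{16} = - \frac{145}{4}$)
$\sqrt{2814827 + c{\left(\frac{1}{-739 + A{\left(f \right)}} \right)}} = \sqrt{2814827 - \frac{145}{4}} = \sqrt{\frac{11259163}{4}} = \frac{\sqrt{11259163}}{2}$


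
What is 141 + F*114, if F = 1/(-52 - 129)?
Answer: 25407/181 ≈ 140.37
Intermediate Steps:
F = -1/181 (F = 1/(-181) = -1/181 ≈ -0.0055249)
141 + F*114 = 141 - 1/181*114 = 141 - 114/181 = 25407/181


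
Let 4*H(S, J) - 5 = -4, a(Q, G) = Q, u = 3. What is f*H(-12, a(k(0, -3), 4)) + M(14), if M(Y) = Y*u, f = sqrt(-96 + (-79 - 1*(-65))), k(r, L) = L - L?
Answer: 42 + I*sqrt(110)/4 ≈ 42.0 + 2.622*I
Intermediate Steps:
k(r, L) = 0
f = I*sqrt(110) (f = sqrt(-96 + (-79 + 65)) = sqrt(-96 - 14) = sqrt(-110) = I*sqrt(110) ≈ 10.488*I)
H(S, J) = 1/4 (H(S, J) = 5/4 + (1/4)*(-4) = 5/4 - 1 = 1/4)
M(Y) = 3*Y (M(Y) = Y*3 = 3*Y)
f*H(-12, a(k(0, -3), 4)) + M(14) = (I*sqrt(110))*(1/4) + 3*14 = I*sqrt(110)/4 + 42 = 42 + I*sqrt(110)/4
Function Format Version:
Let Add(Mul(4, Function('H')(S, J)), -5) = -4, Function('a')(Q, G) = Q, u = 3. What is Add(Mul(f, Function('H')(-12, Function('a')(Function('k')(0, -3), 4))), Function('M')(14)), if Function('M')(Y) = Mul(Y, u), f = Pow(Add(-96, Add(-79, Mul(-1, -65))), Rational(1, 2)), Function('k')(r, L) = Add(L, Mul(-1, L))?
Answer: Add(42, Mul(Rational(1, 4), I, Pow(110, Rational(1, 2)))) ≈ Add(42.000, Mul(2.6220, I))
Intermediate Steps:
Function('k')(r, L) = 0
f = Mul(I, Pow(110, Rational(1, 2))) (f = Pow(Add(-96, Add(-79, 65)), Rational(1, 2)) = Pow(Add(-96, -14), Rational(1, 2)) = Pow(-110, Rational(1, 2)) = Mul(I, Pow(110, Rational(1, 2))) ≈ Mul(10.488, I))
Function('H')(S, J) = Rational(1, 4) (Function('H')(S, J) = Add(Rational(5, 4), Mul(Rational(1, 4), -4)) = Add(Rational(5, 4), -1) = Rational(1, 4))
Function('M')(Y) = Mul(3, Y) (Function('M')(Y) = Mul(Y, 3) = Mul(3, Y))
Add(Mul(f, Function('H')(-12, Function('a')(Function('k')(0, -3), 4))), Function('M')(14)) = Add(Mul(Mul(I, Pow(110, Rational(1, 2))), Rational(1, 4)), Mul(3, 14)) = Add(Mul(Rational(1, 4), I, Pow(110, Rational(1, 2))), 42) = Add(42, Mul(Rational(1, 4), I, Pow(110, Rational(1, 2))))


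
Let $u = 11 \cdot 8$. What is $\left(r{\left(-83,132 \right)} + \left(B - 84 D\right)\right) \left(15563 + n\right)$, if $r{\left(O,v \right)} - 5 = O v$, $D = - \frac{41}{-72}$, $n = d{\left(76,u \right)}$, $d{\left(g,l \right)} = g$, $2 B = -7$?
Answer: $-172065491$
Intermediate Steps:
$B = - \frac{7}{2}$ ($B = \frac{1}{2} \left(-7\right) = - \frac{7}{2} \approx -3.5$)
$u = 88$
$n = 76$
$D = \frac{41}{72}$ ($D = \left(-41\right) \left(- \frac{1}{72}\right) = \frac{41}{72} \approx 0.56944$)
$r{\left(O,v \right)} = 5 + O v$
$\left(r{\left(-83,132 \right)} + \left(B - 84 D\right)\right) \left(15563 + n\right) = \left(\left(5 - 10956\right) - \frac{154}{3}\right) \left(15563 + 76\right) = \left(\left(5 - 10956\right) - \frac{154}{3}\right) 15639 = \left(-10951 - \frac{154}{3}\right) 15639 = \left(- \frac{33007}{3}\right) 15639 = -172065491$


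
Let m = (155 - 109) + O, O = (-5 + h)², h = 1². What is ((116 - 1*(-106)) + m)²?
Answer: 80656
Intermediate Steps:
h = 1
O = 16 (O = (-5 + 1)² = (-4)² = 16)
m = 62 (m = (155 - 109) + 16 = 46 + 16 = 62)
((116 - 1*(-106)) + m)² = ((116 - 1*(-106)) + 62)² = ((116 + 106) + 62)² = (222 + 62)² = 284² = 80656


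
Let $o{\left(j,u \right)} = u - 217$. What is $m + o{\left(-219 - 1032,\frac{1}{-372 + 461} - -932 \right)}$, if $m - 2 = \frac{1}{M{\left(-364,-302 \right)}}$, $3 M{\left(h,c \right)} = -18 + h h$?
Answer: $\frac{8453951359}{11790542} \approx 717.01$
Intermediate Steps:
$M{\left(h,c \right)} = -6 + \frac{h^{2}}{3}$ ($M{\left(h,c \right)} = \frac{-18 + h h}{3} = \frac{-18 + h^{2}}{3} = -6 + \frac{h^{2}}{3}$)
$o{\left(j,u \right)} = -217 + u$
$m = \frac{264959}{132478}$ ($m = 2 + \frac{1}{-6 + \frac{\left(-364\right)^{2}}{3}} = 2 + \frac{1}{-6 + \frac{1}{3} \cdot 132496} = 2 + \frac{1}{-6 + \frac{132496}{3}} = 2 + \frac{1}{\frac{132478}{3}} = 2 + \frac{3}{132478} = \frac{264959}{132478} \approx 2.0$)
$m + o{\left(-219 - 1032,\frac{1}{-372 + 461} - -932 \right)} = \frac{264959}{132478} + \left(-217 + \left(\frac{1}{-372 + 461} - -932\right)\right) = \frac{264959}{132478} + \left(-217 + \left(\frac{1}{89} + 932\right)\right) = \frac{264959}{132478} + \left(-217 + \frac{82949}{89}\right) = \frac{264959}{132478} + \frac{63636}{89} = \frac{8453951359}{11790542}$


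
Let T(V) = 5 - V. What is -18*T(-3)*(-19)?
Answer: 2736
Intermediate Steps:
-18*T(-3)*(-19) = -18*(5 - 1*(-3))*(-19) = -18*(5 + 3)*(-19) = -18*8*(-19) = -144*(-19) = 2736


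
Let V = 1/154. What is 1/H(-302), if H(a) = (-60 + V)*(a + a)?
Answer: 77/2790178 ≈ 2.7597e-5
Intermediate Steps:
V = 1/154 ≈ 0.0064935
H(a) = -9239*a/77 (H(a) = (-60 + 1/154)*(a + a) = -9239*a/77)
1/H(-302) = 1/(-9239/77*(-302)) = 1/(2790178/77) = 77/2790178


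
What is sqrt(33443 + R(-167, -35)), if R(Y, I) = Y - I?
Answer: sqrt(33311) ≈ 182.51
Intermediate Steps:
sqrt(33443 + R(-167, -35)) = sqrt(33443 + (-167 - 1*(-35))) = sqrt(33443 + (-167 + 35)) = sqrt(33443 - 132) = sqrt(33311)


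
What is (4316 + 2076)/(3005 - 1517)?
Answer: 799/186 ≈ 4.2957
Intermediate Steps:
(4316 + 2076)/(3005 - 1517) = 6392/1488 = 6392*(1/1488) = 799/186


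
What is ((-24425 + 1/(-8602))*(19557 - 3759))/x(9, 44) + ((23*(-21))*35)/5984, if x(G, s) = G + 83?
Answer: -780993617361/186208 ≈ -4.1942e+6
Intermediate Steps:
x(G, s) = 83 + G
((-24425 + 1/(-8602))*(19557 - 3759))/x(9, 44) + ((23*(-21))*35)/5984 = ((-24425 + 1/(-8602))*(19557 - 3759))/(83 + 9) + ((23*(-21))*35)/5984 = ((-24425 - 1/8602)*15798)/92 - 483*35*(1/5984) = -210103851/8602*15798*(1/92) - 16905*1/5984 = -1659610319049/4301*1/92 - 16905/5984 = -1659610319049/395692 - 16905/5984 = -780993617361/186208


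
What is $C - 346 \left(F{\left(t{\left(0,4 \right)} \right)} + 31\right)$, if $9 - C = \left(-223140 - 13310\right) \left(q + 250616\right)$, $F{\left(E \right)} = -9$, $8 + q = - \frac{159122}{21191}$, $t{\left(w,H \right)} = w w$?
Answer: $\frac{1255661654053527}{21191} \approx 5.9255 \cdot 10^{10}$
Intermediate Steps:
$t{\left(w,H \right)} = w^{2}$
$q = - \frac{328650}{21191}$ ($q = -8 - \frac{159122}{21191} = - \frac{328650}{21191} \approx -15.509$)
$C = \frac{1255661815359419}{21191}$ ($C = 9 - \left(-223140 - 13310\right) \left(- \frac{328650}{21191} + 250616\right) = 9 - \left(-236450\right) \frac{5310475006}{21191} = 9 - - \frac{1255661815168700}{21191} = 9 + \frac{1255661815168700}{21191} = \frac{1255661815359419}{21191} \approx 5.9255 \cdot 10^{10}$)
$C - 346 \left(F{\left(t{\left(0,4 \right)} \right)} + 31\right) = \frac{1255661815359419}{21191} - 346 \left(-9 + 31\right) = \frac{1255661815359419}{21191} - 7612 = \frac{1255661654053527}{21191}$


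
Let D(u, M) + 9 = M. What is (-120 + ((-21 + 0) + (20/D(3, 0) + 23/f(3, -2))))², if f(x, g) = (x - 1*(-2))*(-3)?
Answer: 42432196/2025 ≈ 20954.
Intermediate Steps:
f(x, g) = -6 - 3*x (f(x, g) = (x + 2)*(-3) = (2 + x)*(-3) = -6 - 3*x)
D(u, M) = -9 + M
(-120 + ((-21 + 0) + (20/D(3, 0) + 23/f(3, -2))))² = (-120 + ((-21 + 0) + (20/(-9 + 0) + 23/(-6 - 3*3))))² = (-120 + (-21 + (20/(-9) + 23/(-6 - 9))))² = (-120 + (-21 + (20*(-⅑) + 23/(-15))))² = (-120 + (-21 + (-20/9 + 23*(-1/15))))² = (-120 + (-21 + (-20/9 - 23/15)))² = (-120 + (-21 - 169/45))² = (-120 - 1114/45)² = (-6514/45)² = 42432196/2025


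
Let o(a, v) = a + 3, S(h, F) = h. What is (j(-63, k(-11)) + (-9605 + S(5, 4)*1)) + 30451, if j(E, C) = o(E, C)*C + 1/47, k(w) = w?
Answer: 1011018/47 ≈ 21511.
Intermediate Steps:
o(a, v) = 3 + a
j(E, C) = 1/47 + C*(3 + E) (j(E, C) = (3 + E)*C + 1/47 = C*(3 + E) + 1/47 = 1/47 + C*(3 + E))
(j(-63, k(-11)) + (-9605 + S(5, 4)*1)) + 30451 = ((1/47 - 11*(3 - 63)) + (-9605 + 5*1)) + 30451 = ((1/47 - 11*(-60)) + (-9605 + 5)) + 30451 = ((1/47 + 660) - 9600) + 30451 = (31021/47 - 9600) + 30451 = -420179/47 + 30451 = 1011018/47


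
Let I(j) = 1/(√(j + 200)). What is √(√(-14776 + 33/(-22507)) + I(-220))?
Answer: √225070*√I*√(-22507*√5 + 10*√7485005906755)/225070 ≈ 7.7889 + 7.7889*I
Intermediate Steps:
I(j) = (200 + j)^(-½) (I(j) = 1/(√(200 + j)) = (200 + j)^(-½))
√(√(-14776 + 33/(-22507)) + I(-220)) = √(√(-14776 + 33/(-22507)) + (200 - 220)^(-½)) = √(√(-14776 + 33*(-1/22507)) + (-20)^(-½)) = √(√(-14776 - 33/22507) - I*√5/10) = √(√(-332563465/22507) - I*√5/10) = √(I*√7485005906755/22507 - I*√5/10) = √(-I*√5/10 + I*√7485005906755/22507)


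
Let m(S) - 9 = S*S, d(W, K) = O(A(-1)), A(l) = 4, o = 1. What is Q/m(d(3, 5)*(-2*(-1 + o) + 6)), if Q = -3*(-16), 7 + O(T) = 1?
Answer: 16/435 ≈ 0.036782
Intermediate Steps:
O(T) = -6 (O(T) = -7 + 1 = -6)
d(W, K) = -6
Q = 48
m(S) = 9 + S² (m(S) = 9 + S*S = 9 + S²)
Q/m(d(3, 5)*(-2*(-1 + o) + 6)) = 48/(9 + (-6*(-2*(-1 + 1) + 6))²) = 48/(9 + (-6*(-2*0 + 6))²) = 48/(9 + (-6*(0 + 6))²) = 48/(9 + (-6*6)²) = 48/(9 + (-36)²) = 48/(9 + 1296) = 48/1305 = 48*(1/1305) = 16/435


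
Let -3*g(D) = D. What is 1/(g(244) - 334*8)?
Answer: -3/8260 ≈ -0.00036320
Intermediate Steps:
g(D) = -D/3
1/(g(244) - 334*8) = 1/(-1/3*244 - 334*8) = 1/(-244/3 - 2672) = 1/(-8260/3) = -3/8260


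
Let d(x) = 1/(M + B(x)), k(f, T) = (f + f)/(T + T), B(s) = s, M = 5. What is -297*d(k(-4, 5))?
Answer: -495/7 ≈ -70.714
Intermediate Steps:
k(f, T) = f/T (k(f, T) = (2*f)/((2*T)) = (2*f)*(1/(2*T)) = f/T)
d(x) = 1/(5 + x)
-297*d(k(-4, 5)) = -297/(5 - 4/5) = -297/21/5 = -297*5/21 = -495/7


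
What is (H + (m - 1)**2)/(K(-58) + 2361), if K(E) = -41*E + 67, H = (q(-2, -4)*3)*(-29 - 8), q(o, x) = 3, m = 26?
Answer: 146/2403 ≈ 0.060757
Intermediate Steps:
H = -333 (H = (3*3)*(-29 - 8) = 9*(-37) = -333)
K(E) = 67 - 41*E
(H + (m - 1)**2)/(K(-58) + 2361) = (-333 + (26 - 1)**2)/((67 - 41*(-58)) + 2361) = (-333 + 25**2)/((67 + 2378) + 2361) = (-333 + 625)/(2445 + 2361) = 292/4806 = 292*(1/4806) = 146/2403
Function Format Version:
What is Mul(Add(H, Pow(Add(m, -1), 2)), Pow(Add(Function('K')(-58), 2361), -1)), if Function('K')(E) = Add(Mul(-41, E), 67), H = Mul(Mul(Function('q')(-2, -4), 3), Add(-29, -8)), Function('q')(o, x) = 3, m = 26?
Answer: Rational(146, 2403) ≈ 0.060757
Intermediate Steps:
H = -333 (H = Mul(Mul(3, 3), Add(-29, -8)) = Mul(9, -37) = -333)
Function('K')(E) = Add(67, Mul(-41, E))
Mul(Add(H, Pow(Add(m, -1), 2)), Pow(Add(Function('K')(-58), 2361), -1)) = Mul(Add(-333, Pow(Add(26, -1), 2)), Pow(Add(Add(67, Mul(-41, -58)), 2361), -1)) = Mul(Add(-333, Pow(25, 2)), Pow(Add(Add(67, 2378), 2361), -1)) = Mul(Add(-333, 625), Pow(Add(2445, 2361), -1)) = Mul(292, Pow(4806, -1)) = Mul(292, Rational(1, 4806)) = Rational(146, 2403)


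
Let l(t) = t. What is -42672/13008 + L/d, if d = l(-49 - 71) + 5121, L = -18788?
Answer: -9537437/1355271 ≈ -7.0373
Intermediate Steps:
d = 5001 (d = (-49 - 71) + 5121 = -120 + 5121 = 5001)
-42672/13008 + L/d = -42672/13008 - 18788/5001 = -42672*1/13008 - 18788*1/5001 = -889/271 - 18788/5001 = -9537437/1355271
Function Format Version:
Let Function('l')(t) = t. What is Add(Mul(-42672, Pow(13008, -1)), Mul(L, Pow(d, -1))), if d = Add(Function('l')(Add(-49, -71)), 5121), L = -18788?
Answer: Rational(-9537437, 1355271) ≈ -7.0373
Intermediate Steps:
d = 5001 (d = Add(Add(-49, -71), 5121) = Add(-120, 5121) = 5001)
Add(Mul(-42672, Pow(13008, -1)), Mul(L, Pow(d, -1))) = Add(Mul(-42672, Pow(13008, -1)), Mul(-18788, Pow(5001, -1))) = Add(Mul(-42672, Rational(1, 13008)), Mul(-18788, Rational(1, 5001))) = Add(Rational(-889, 271), Rational(-18788, 5001)) = Rational(-9537437, 1355271)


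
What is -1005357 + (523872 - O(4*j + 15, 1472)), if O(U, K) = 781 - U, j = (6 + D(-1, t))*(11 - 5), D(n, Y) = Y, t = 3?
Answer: -482035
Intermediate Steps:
j = 54 (j = (6 + 3)*(11 - 5) = 9*6 = 54)
-1005357 + (523872 - O(4*j + 15, 1472)) = -1005357 + (523872 - (781 - (4*54 + 15))) = -1005357 + (523872 - (781 - (216 + 15))) = -1005357 + (523872 - (781 - 1*231)) = -1005357 + (523872 - (781 - 231)) = -1005357 + (523872 - 1*550) = -1005357 + (523872 - 550) = -1005357 + 523322 = -482035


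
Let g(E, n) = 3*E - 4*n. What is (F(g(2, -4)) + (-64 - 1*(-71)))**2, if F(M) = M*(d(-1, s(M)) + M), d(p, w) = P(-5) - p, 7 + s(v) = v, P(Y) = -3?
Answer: 199809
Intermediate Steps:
s(v) = -7 + v
d(p, w) = -3 - p
g(E, n) = -4*n + 3*E
F(M) = M*(-2 + M) (F(M) = M*((-3 - 1*(-1)) + M) = M*((-3 + 1) + M) = M*(-2 + M))
(F(g(2, -4)) + (-64 - 1*(-71)))**2 = ((-4*(-4) + 3*2)*(-2 + (-4*(-4) + 3*2)) + (-64 - 1*(-71)))**2 = ((16 + 6)*(-2 + (16 + 6)) + (-64 + 71))**2 = (22*(-2 + 22) + 7)**2 = (22*20 + 7)**2 = (440 + 7)**2 = 447**2 = 199809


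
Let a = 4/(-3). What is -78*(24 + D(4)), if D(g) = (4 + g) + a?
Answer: -2392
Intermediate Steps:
a = -4/3 (a = 4*(-⅓) = -4/3 ≈ -1.3333)
D(g) = 8/3 + g (D(g) = (4 + g) - 4/3 = 8/3 + g)
-78*(24 + D(4)) = -78*(24 + (8/3 + 4)) = -78*(24 + 20/3) = -78*92/3 = -2392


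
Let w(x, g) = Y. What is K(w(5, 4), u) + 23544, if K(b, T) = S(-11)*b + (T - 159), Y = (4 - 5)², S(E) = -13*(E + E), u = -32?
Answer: 23639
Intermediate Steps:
S(E) = -26*E
Y = 1 (Y = (-1)² = 1)
w(x, g) = 1
K(b, T) = -159 + T + 286*b (K(b, T) = (-26*(-11))*b + (T - 159) = 286*b + (-159 + T) = -159 + T + 286*b)
K(w(5, 4), u) + 23544 = (-159 - 32 + 286*1) + 23544 = (-159 - 32 + 286) + 23544 = 95 + 23544 = 23639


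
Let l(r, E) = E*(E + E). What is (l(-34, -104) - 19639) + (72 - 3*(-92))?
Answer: 2341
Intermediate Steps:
l(r, E) = 2*E**2 (l(r, E) = E*(2*E) = 2*E**2)
(l(-34, -104) - 19639) + (72 - 3*(-92)) = (2*(-104)**2 - 19639) + (72 - 3*(-92)) = (2*10816 - 19639) + (72 + 276) = (21632 - 19639) + 348 = 1993 + 348 = 2341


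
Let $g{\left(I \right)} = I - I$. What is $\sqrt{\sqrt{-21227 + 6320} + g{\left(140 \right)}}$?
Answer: $\sqrt[4]{14907} \sqrt{i} \approx 7.8133 + 7.8133 i$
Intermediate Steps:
$g{\left(I \right)} = 0$
$\sqrt{\sqrt{-21227 + 6320} + g{\left(140 \right)}} = \sqrt{\sqrt{-21227 + 6320} + 0} = \sqrt{\sqrt{-14907} + 0} = \sqrt{i \sqrt{14907} + 0} = \sqrt{i \sqrt{14907}} = \sqrt[4]{14907} \sqrt{i}$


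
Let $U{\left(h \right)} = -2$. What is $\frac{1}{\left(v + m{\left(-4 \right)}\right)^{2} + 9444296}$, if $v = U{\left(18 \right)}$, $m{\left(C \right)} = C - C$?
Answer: $\frac{1}{9444300} \approx 1.0588 \cdot 10^{-7}$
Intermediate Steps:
$m{\left(C \right)} = 0$
$v = -2$
$\frac{1}{\left(v + m{\left(-4 \right)}\right)^{2} + 9444296} = \frac{1}{\left(-2 + 0\right)^{2} + 9444296} = \frac{1}{\left(-2\right)^{2} + 9444296} = \frac{1}{4 + 9444296} = \frac{1}{9444300}$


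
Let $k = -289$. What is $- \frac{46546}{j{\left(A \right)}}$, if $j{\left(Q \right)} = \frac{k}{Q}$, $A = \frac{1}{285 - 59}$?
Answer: $\frac{1369}{1921} \approx 0.71265$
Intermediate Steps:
$A = \frac{1}{226} \approx 0.0044248$
$j{\left(Q \right)} = - \frac{289}{Q}$
$- \frac{46546}{j{\left(A \right)}} = - \frac{46546}{\left(-289\right) \frac{1}{\frac{1}{226}}} = - \frac{46546}{\left(-289\right) 226} = - \frac{46546}{-65314} = \left(-46546\right) \left(- \frac{1}{65314}\right) = \frac{1369}{1921}$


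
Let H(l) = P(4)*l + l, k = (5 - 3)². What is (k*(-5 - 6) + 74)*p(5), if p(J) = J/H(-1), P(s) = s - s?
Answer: -150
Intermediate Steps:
k = 4 (k = 2² = 4)
P(s) = 0
H(l) = l (H(l) = 0*l + l = 0 + l = l)
p(J) = -J (p(J) = J/(-1) = J*(-1) = -J)
(k*(-5 - 6) + 74)*p(5) = (4*(-5 - 6) + 74)*(-1*5) = (4*(-11) + 74)*(-5) = (-44 + 74)*(-5) = 30*(-5) = -150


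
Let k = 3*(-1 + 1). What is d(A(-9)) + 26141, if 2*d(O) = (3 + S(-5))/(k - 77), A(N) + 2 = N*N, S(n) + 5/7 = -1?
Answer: 28179989/1078 ≈ 26141.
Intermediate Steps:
S(n) = -12/7 (S(n) = -5/7 - 1 = -12/7)
k = 0 (k = 3*0 = 0)
A(N) = -2 + N² (A(N) = -2 + N*N = -2 + N²)
d(O) = -9/1078 (d(O) = ((3 - 12/7)/(0 - 77))/2 = ((9/7)/(-77))/2 = ((9/7)*(-1/77))/2 = (½)*(-9/539) = -9/1078)
d(A(-9)) + 26141 = -9/1078 + 26141 = 28179989/1078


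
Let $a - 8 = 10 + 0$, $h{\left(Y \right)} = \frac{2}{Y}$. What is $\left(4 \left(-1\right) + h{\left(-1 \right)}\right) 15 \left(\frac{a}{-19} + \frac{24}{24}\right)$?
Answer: $- \frac{90}{19} \approx -4.7368$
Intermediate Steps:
$a = 18$ ($a = 8 + \left(10 + 0\right) = 8 + 10 = 18$)
$\left(4 \left(-1\right) + h{\left(-1 \right)}\right) 15 \left(\frac{a}{-19} + \frac{24}{24}\right) = \left(4 \left(-1\right) + \frac{2}{-1}\right) 15 \left(\frac{18}{-19} + \frac{24}{24}\right) = \left(-4 + 2 \left(-1\right)\right) 15 \left(18 \left(- \frac{1}{19}\right) + 24 \cdot \frac{1}{24}\right) = \left(-4 - 2\right) 15 \left(- \frac{18}{19} + 1\right) = \left(-6\right) 15 \cdot \frac{1}{19} = \left(-90\right) \frac{1}{19} = - \frac{90}{19}$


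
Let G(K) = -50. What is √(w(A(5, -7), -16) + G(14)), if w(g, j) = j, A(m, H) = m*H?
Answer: I*√66 ≈ 8.124*I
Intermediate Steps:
A(m, H) = H*m
√(w(A(5, -7), -16) + G(14)) = √(-16 - 50) = √(-66) = I*√66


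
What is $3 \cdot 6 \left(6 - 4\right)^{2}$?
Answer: $72$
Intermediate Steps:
$3 \cdot 6 \left(6 - 4\right)^{2} = 18 \cdot 2^{2} = 18 \cdot 4 = 72$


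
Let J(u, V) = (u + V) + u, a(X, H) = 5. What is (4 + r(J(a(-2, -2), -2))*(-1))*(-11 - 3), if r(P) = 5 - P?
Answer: -98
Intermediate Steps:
J(u, V) = V + 2*u (J(u, V) = (V + u) + u = V + 2*u)
(4 + r(J(a(-2, -2), -2))*(-1))*(-11 - 3) = (4 + (5 - (-2 + 2*5))*(-1))*(-11 - 3) = (4 + (5 - (-2 + 10))*(-1))*(-14) = (4 + (5 - 1*8)*(-1))*(-14) = (4 + (5 - 8)*(-1))*(-14) = (4 - 3*(-1))*(-14) = (4 + 3)*(-14) = 7*(-14) = -98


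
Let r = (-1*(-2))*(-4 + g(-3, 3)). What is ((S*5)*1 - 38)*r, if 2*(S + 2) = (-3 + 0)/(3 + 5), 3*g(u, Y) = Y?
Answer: 2349/8 ≈ 293.63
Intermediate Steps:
g(u, Y) = Y/3
r = -6 (r = (-1*(-2))*(-4 + (1/3)*3) = 2*(-4 + 1) = 2*(-3) = -6)
S = -35/16 (S = -2 + ((-3 + 0)/(3 + 5))/2 = -2 + (-3/8)/2 = -2 + (-3*1/8)/2 = -2 + (1/2)*(-3/8) = -2 - 3/16 = -35/16 ≈ -2.1875)
((S*5)*1 - 38)*r = (-35/16*5*1 - 38)*(-6) = (-175/16*1 - 38)*(-6) = (-175/16 - 38)*(-6) = -783/16*(-6) = 2349/8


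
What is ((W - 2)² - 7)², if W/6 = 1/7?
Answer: 77841/2401 ≈ 32.420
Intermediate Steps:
W = 6/7 ≈ 0.85714
((W - 2)² - 7)² = ((6/7 - 2)² - 7)² = ((-8/7)² - 7)² = (64/49 - 7)² = (-279/49)² = 77841/2401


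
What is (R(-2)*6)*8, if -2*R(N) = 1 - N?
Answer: -72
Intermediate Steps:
R(N) = -½ + N/2 (R(N) = -(1 - N)/2 = -½ + N/2)
(R(-2)*6)*8 = ((-½ + (½)*(-2))*6)*8 = ((-½ - 1)*6)*8 = -3/2*6*8 = -9*8 = -72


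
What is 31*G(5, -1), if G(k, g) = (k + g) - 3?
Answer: 31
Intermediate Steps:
G(k, g) = -3 + g + k (G(k, g) = (g + k) - 3 = -3 + g + k)
31*G(5, -1) = 31*(-3 - 1 + 5) = 31*1 = 31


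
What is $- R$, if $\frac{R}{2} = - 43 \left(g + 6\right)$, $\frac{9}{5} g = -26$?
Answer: $- \frac{6536}{9} \approx -726.22$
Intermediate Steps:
$g = - \frac{130}{9}$ ($g = \frac{5}{9} \left(-26\right) = - \frac{130}{9} \approx -14.444$)
$R = \frac{6536}{9}$ ($R = 2 \left(- 43 \left(- \frac{130}{9} + 6\right)\right) = 2 \left(\left(-43\right) \left(- \frac{76}{9}\right)\right) = 2 \cdot \frac{3268}{9} = \frac{6536}{9} \approx 726.22$)
$- R = \left(-1\right) \frac{6536}{9} = - \frac{6536}{9}$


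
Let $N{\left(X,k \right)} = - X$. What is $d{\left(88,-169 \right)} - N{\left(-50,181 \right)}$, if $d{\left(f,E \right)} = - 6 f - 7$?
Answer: $-585$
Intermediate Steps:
$d{\left(f,E \right)} = -7 - 6 f$
$d{\left(88,-169 \right)} - N{\left(-50,181 \right)} = \left(-7 - 528\right) - \left(-1\right) \left(-50\right) = \left(-7 - 528\right) - 50 = -535 - 50 = -585$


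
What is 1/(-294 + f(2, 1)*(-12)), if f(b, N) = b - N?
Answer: -1/306 ≈ -0.0032680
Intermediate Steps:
1/(-294 + f(2, 1)*(-12)) = 1/(-294 + (2 - 1*1)*(-12)) = 1/(-294 + (2 - 1)*(-12)) = 1/(-294 + 1*(-12)) = 1/(-294 - 12) = 1/(-306) = -1/306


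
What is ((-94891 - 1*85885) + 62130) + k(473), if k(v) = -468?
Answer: -119114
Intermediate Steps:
((-94891 - 1*85885) + 62130) + k(473) = ((-94891 - 1*85885) + 62130) - 468 = ((-94891 - 85885) + 62130) - 468 = (-180776 + 62130) - 468 = -118646 - 468 = -119114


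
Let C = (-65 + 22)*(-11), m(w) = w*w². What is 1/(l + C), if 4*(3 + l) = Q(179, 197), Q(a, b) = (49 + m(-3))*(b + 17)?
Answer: 1/1647 ≈ 0.00060716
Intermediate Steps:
m(w) = w³
Q(a, b) = 374 + 22*b (Q(a, b) = (49 + (-3)³)*(b + 17) = (49 - 27)*(17 + b) = 22*(17 + b) = 374 + 22*b)
C = 473 (C = -43*(-11) = 473)
l = 1174 (l = -3 + (374 + 22*197)/4 = -3 + (374 + 4334)/4 = -3 + (¼)*4708 = -3 + 1177 = 1174)
1/(l + C) = 1/(1174 + 473) = 1/1647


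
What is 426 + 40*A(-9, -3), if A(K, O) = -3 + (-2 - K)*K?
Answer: -2214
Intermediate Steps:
A(K, O) = -3 + K*(-2 - K)
426 + 40*A(-9, -3) = 426 + 40*(-3 - 1*(-9)² - 2*(-9)) = 426 + 40*(-3 - 1*81 + 18) = 426 + 40*(-3 - 81 + 18) = 426 + 40*(-66) = 426 - 2640 = -2214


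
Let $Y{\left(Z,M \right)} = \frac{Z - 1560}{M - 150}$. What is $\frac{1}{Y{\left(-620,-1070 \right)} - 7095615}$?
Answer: $- \frac{61}{432832406} \approx -1.4093 \cdot 10^{-7}$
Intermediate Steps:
$Y{\left(Z,M \right)} = \frac{-1560 + Z}{-150 + M}$
$\frac{1}{Y{\left(-620,-1070 \right)} - 7095615} = \frac{1}{\frac{-1560 - 620}{-150 - 1070} - 7095615} = \frac{1}{\frac{1}{-1220} \left(-2180\right) - 7095615} = \frac{1}{\left(- \frac{1}{1220}\right) \left(-2180\right) - 7095615} = \frac{1}{\frac{109}{61} - 7095615} = \frac{1}{- \frac{432832406}{61}} = - \frac{61}{432832406}$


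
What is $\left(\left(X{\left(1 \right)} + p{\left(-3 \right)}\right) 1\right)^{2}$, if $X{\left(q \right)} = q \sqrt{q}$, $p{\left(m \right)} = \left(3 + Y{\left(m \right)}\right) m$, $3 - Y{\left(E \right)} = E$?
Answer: $676$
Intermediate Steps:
$Y{\left(E \right)} = 3 - E$
$p{\left(m \right)} = m \left(6 - m\right)$ ($p{\left(m \right)} = \left(3 - \left(-3 + m\right)\right) m = \left(6 - m\right) m = m \left(6 - m\right)$)
$X{\left(q \right)} = q^{\frac{3}{2}}$
$\left(\left(X{\left(1 \right)} + p{\left(-3 \right)}\right) 1\right)^{2} = \left(\left(1^{\frac{3}{2}} - 3 \left(6 - -3\right)\right) 1\right)^{2} = \left(\left(1 - 3 \left(6 + 3\right)\right) 1\right)^{2} = \left(\left(1 - 27\right) 1\right)^{2} = \left(\left(-26\right) 1\right)^{2} = \left(-26\right)^{2} = 676$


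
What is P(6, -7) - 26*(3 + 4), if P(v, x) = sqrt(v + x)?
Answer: -182 + I ≈ -182.0 + 1.0*I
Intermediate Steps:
P(6, -7) - 26*(3 + 4) = sqrt(6 - 7) - 26*(3 + 4) = sqrt(-1) - 26*7 = I - 13*14 = I - 182 = -182 + I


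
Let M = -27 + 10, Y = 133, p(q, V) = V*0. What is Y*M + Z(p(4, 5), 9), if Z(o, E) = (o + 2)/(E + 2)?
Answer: -24869/11 ≈ -2260.8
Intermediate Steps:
p(q, V) = 0
Z(o, E) = (2 + o)/(2 + E)
M = -17
Y*M + Z(p(4, 5), 9) = 133*(-17) + (2 + 0)/(2 + 9) = -2261 + 2/11 = -24869/11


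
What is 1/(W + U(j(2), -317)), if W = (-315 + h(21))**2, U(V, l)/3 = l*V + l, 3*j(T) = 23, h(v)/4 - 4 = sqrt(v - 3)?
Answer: 27149/2176874619 + 2392*sqrt(2)/2176874619 ≈ 1.4026e-5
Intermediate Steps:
h(v) = 16 + 4*sqrt(-3 + v) (h(v) = 16 + 4*sqrt(v - 3) = 16 + 4*sqrt(-3 + v))
j(T) = 23/3 (j(T) = (1/3)*23 = 23/3)
U(V, l) = 3*l + 3*V*l (U(V, l) = 3*(l*V + l) = 3*(V*l + l) = 3*(l + V*l) = 3*l + 3*V*l)
W = (-299 + 12*sqrt(2))**2 (W = (-315 + (16 + 4*sqrt(-3 + 21)))**2 = (-315 + (16 + 4*sqrt(18)))**2 = (-315 + (16 + 4*(3*sqrt(2))))**2 = (-315 + (16 + 12*sqrt(2)))**2 = (-299 + 12*sqrt(2))**2 ≈ 79541.)
1/(W + U(j(2), -317)) = 1/((89689 - 7176*sqrt(2)) + 3*(-317)*(1 + 23/3)) = 1/((89689 - 7176*sqrt(2)) + 3*(-317)*(26/3)) = 1/((89689 - 7176*sqrt(2)) - 8242) = 1/(81447 - 7176*sqrt(2))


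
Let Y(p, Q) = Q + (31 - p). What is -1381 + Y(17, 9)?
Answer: -1358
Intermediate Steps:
Y(p, Q) = 31 + Q - p
-1381 + Y(17, 9) = -1381 + (31 + 9 - 1*17) = -1381 + (31 + 9 - 17) = -1381 + 23 = -1358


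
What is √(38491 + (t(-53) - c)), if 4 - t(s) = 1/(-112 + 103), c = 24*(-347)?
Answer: 4*√26338/3 ≈ 216.39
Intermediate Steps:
c = -8328
t(s) = 37/9 (t(s) = 4 - 1/(-112 + 103) = 4 - 1/(-9) = 4 - 1*(-⅑) = 4 + ⅑ = 37/9)
√(38491 + (t(-53) - c)) = √(38491 + (37/9 - 1*(-8328))) = √(38491 + (37/9 + 8328)) = √(38491 + 74989/9) = √(421408/9) = 4*√26338/3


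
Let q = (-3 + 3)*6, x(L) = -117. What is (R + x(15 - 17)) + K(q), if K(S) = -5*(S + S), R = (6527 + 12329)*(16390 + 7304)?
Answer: 446773947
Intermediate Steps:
q = 0 (q = 0*6 = 0)
R = 446774064 (R = 18856*23694 = 446774064)
K(S) = -10*S
(R + x(15 - 17)) + K(q) = (446774064 - 117) - 10*0 = 446773947 + 0 = 446773947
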